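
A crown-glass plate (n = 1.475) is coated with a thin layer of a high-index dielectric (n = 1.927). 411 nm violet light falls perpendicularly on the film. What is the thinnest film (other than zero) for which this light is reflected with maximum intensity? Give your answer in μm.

0.0533 μm

At the upper boundary (n = 1.0 to n = 1.927) the reflected ray undergoes a half-wave phase shift.
Bottom surface (1.927 → 1.475): reflection off a lower-index medium gives no phase shift.
The two reflections differ by half a wavelength.
With one net inversion, constructive interference in reflection requires 2 n t = (m + ½) λ.
Minimum at m = 0: t = λ / (4 n) = 411 / (4 × 1.927) = 53.3 nm.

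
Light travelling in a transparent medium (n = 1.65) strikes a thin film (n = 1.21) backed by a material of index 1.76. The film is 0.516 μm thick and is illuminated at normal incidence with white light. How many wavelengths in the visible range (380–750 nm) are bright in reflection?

1

Ray reflecting at the top interface goes from n = 1.65 toward n = 1.21: no phase shift.
At the lower boundary (n = 1.21 to n = 1.76) the reflected ray undergoes a half-wave phase shift.
Exactly one π shift → a net half-wave offset.
For maximum reflection here: 2 n t = (m + ½) λ.
λ = 2 n t / (m + ½) = 1249 / (m + ½) nm.
m=1: 832 nm (IR); m=2: 499 nm (visible); m=3: 357 nm (UV).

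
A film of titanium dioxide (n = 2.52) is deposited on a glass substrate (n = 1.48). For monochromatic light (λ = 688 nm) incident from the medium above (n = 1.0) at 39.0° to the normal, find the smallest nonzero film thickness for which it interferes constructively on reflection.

Top surface (1.0 → 2.52): reflection off a higher-index medium gives a half-wave phase shift.
Ray reflecting at the bottom interface goes from n = 2.52 toward n = 1.48: no phase shift.
Net: one phase inversion between the two reflected rays.
So the condition for constructive reflection is 2 n t cos θ_r = (m + ½) λ.
Snell's law: 1.0 sin 39.0° = 2.52 sin θ_r → sin θ_r = 0.250, cos θ_r = 0.968.
Minimum at m = 0: t = λ / (4 n cos θ_r) = 688 / (4 × 2.52 × 0.968) = 70.5 nm.

70.5 nm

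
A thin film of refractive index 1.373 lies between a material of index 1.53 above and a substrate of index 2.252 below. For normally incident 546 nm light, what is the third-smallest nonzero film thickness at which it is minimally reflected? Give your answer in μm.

0.597 μm

Top surface (1.53 → 1.373): reflection off a lower-index medium gives no phase shift.
At the lower boundary (n = 1.373 to n = 2.252) the reflected ray undergoes a half-wave phase shift.
Exactly one π shift → a net half-wave offset.
For minimum reflection here: 2 n t = m λ.
The third-smallest nonzero thickness corresponds to m = 3: t = m λ / (2 n) = 3.00 × 546 / (2 × 1.373) = 597 nm.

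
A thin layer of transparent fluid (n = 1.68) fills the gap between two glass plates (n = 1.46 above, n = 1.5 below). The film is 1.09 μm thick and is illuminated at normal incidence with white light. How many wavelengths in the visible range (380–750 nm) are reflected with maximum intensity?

Ray reflecting at the top interface goes from n = 1.46 toward n = 1.68: a half-wave phase shift.
Ray reflecting at the bottom interface goes from n = 1.68 toward n = 1.5: no phase shift.
Net: one phase inversion between the two reflected rays.
For bright reflection here: 2 n t = (m + ½) λ.
λ = 2 n t / (m + ½) = 3662 / (m + ½) nm.
m=4: 814 nm (IR); m=5: 666 nm (visible); m=6: 563 nm (visible); m=7: 488 nm (visible); m=8: 431 nm (visible); m=9: 386 nm (visible); m=10: 349 nm (UV).

5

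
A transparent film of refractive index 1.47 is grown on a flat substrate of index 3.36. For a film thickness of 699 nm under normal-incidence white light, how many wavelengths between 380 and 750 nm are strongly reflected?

Ray reflecting at the top interface goes from n = 1.0 toward n = 1.47: a half-wave phase shift.
Bottom surface (1.47 → 3.36): reflection off a higher-index medium gives a half-wave phase shift.
The two reflections carry the same phase change, so no net offset.
With no net inversion, constructive interference in reflection requires 2 n t = m λ.
λ = 2 n t / m = 2055 / m nm.
m=2: 1028 nm (IR); m=3: 685 nm (visible); m=4: 514 nm (visible); m=5: 411 nm (visible); m=6: 343 nm (UV).

3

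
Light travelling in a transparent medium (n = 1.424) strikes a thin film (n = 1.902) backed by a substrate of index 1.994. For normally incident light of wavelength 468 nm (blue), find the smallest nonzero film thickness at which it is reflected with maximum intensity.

At the upper boundary (n = 1.424 to n = 1.902) the reflected ray undergoes a half-wave phase shift.
Bottom surface (1.902 → 1.994): reflection off a higher-index medium gives a half-wave phase shift.
Net: no relative phase inversion (both shifts match).
With no net inversion, constructive interference in reflection requires 2 n t = m λ.
Minimum nonzero at m = 1: t = λ / (2 n) = 468 / (2 × 1.902) = 123 nm.

123 nm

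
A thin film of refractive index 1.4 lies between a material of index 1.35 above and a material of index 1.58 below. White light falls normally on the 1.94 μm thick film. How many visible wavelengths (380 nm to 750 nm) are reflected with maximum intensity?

Top surface (1.35 → 1.4): reflection off a higher-index medium gives a half-wave phase shift.
Ray reflecting at the bottom interface goes from n = 1.4 toward n = 1.58: a half-wave phase shift.
Zero or two π shifts → no net half-wave offset.
So the condition for constructive reflection is 2 n t = m λ.
λ = 2 n t / m = 5432 / m nm.
m=7: 776 nm (IR); m=8: 679 nm (visible); m=9: 604 nm (visible); m=10: 543 nm (visible); m=11: 494 nm (visible); m=12: 453 nm (visible); m=13: 418 nm (visible); m=14: 388 nm (visible); m=15: 362 nm (UV).

7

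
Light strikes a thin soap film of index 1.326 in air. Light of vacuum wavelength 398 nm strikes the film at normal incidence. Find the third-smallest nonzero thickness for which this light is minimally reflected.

450 nm

At the upper boundary (n = 1.0 to n = 1.326) the reflected ray undergoes a half-wave phase shift.
Bottom surface (1.326 → 1.0): reflection off a lower-index medium gives no phase shift.
Exactly one π shift → a net half-wave offset.
For minimum reflection here: 2 n t = m λ.
The third-smallest nonzero thickness corresponds to m = 3: t = m λ / (2 n) = 3.00 × 398 / (2 × 1.326) = 450 nm.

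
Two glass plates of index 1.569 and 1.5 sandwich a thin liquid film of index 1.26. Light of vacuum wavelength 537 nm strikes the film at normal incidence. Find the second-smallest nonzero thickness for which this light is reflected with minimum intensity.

426 nm

Ray reflecting at the top interface goes from n = 1.569 toward n = 1.26: no phase shift.
Ray reflecting at the bottom interface goes from n = 1.26 toward n = 1.5: a half-wave phase shift.
The two reflections differ by half a wavelength.
With one net inversion, destructive interference in reflection requires 2 n t = m λ.
The second-smallest nonzero thickness corresponds to m = 2: t = m λ / (2 n) = 2.00 × 537 / (2 × 1.26) = 426 nm.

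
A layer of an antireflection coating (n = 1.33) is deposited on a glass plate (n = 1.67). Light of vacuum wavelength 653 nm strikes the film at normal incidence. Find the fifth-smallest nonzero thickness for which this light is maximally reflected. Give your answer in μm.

At the upper boundary (n = 1.0 to n = 1.33) the reflected ray undergoes a half-wave phase shift.
Ray reflecting at the bottom interface goes from n = 1.33 toward n = 1.67: a half-wave phase shift.
Net: no relative phase inversion (both shifts match).
For strong reflection here: 2 n t = m λ.
The fifth-smallest nonzero thickness corresponds to m = 5: t = m λ / (2 n) = 5.00 × 653 / (2 × 1.33) = 1227 nm.

1.23 μm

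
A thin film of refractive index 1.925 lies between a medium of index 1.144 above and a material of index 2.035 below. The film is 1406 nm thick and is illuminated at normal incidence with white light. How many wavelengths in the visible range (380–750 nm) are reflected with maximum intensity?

At the upper boundary (n = 1.144 to n = 1.925) the reflected ray undergoes a half-wave phase shift.
Bottom surface (1.925 → 2.035): reflection off a higher-index medium gives a half-wave phase shift.
The two reflections carry the same phase change, so no net offset.
For strong reflection here: 2 n t = m λ.
λ = 2 n t / m = 5413 / m nm.
m=7: 773 nm (IR); m=8: 677 nm (visible); m=9: 601 nm (visible); m=10: 541 nm (visible); m=11: 492 nm (visible); m=12: 451 nm (visible); m=13: 416 nm (visible); m=14: 387 nm (visible); m=15: 361 nm (UV).

7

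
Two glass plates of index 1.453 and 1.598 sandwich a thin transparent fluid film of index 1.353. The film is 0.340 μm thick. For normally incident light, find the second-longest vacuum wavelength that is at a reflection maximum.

Ray reflecting at the top interface goes from n = 1.453 toward n = 1.353: no phase shift.
Ray reflecting at the bottom interface goes from n = 1.353 toward n = 1.598: a half-wave phase shift.
The two reflections differ by half a wavelength.
So the condition for constructive reflection is 2 n t = (m + ½) λ.
λ = 2 n t / (m + ½). The second-longest wavelength is m = 1: λ = 2 × 1.353 × 340 / 1.50 = 613 nm.

613 nm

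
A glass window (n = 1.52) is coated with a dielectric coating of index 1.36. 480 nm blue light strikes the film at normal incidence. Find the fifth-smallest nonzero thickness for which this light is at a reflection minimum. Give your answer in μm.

At the upper boundary (n = 1.0 to n = 1.36) the reflected ray undergoes a half-wave phase shift.
At the lower boundary (n = 1.36 to n = 1.52) the reflected ray undergoes a half-wave phase shift.
Net: no relative phase inversion (both shifts match).
So the condition for destructive reflection is 2 n t = (m + ½) λ.
The fifth-smallest nonzero thickness corresponds to m = 4: t = (m + ½) λ / (2 n) = 4.50 × 480 / (2 × 1.36) = 794 nm.

0.794 μm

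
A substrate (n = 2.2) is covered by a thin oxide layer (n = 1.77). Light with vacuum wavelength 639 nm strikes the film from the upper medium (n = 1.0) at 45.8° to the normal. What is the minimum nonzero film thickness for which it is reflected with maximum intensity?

At the upper boundary (n = 1.0 to n = 1.77) the reflected ray undergoes a half-wave phase shift.
At the lower boundary (n = 1.77 to n = 2.2) the reflected ray undergoes a half-wave phase shift.
Net: no relative phase inversion (both shifts match).
With no net inversion, constructive interference in reflection requires 2 n t cos θ_r = m λ.
Snell's law: 1.0 sin 45.8° = 1.77 sin θ_r → sin θ_r = 0.405, cos θ_r = 0.914.
Minimum nonzero at m = 1: t = λ / (2 n cos θ_r) = 639 / (2 × 1.77 × 0.914) = 197 nm.

197 nm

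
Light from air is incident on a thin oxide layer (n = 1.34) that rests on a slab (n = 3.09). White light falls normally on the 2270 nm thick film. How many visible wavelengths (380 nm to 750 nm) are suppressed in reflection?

8

Top surface (1.0 → 1.34): reflection off a higher-index medium gives a half-wave phase shift.
Bottom surface (1.34 → 3.09): reflection off a higher-index medium gives a half-wave phase shift.
Zero or two π shifts → no net half-wave offset.
For dark reflection here: 2 n t = (m + ½) λ.
λ = 2 n t / (m + ½) = 6084 / (m + ½) nm.
m=7: 811 nm (IR); m=8: 716 nm (visible); m=9: 640 nm (visible); m=10: 579 nm (visible); m=11: 529 nm (visible); m=12: 487 nm (visible); m=13: 451 nm (visible); m=14: 420 nm (visible); m=15: 392 nm (visible); m=16: 369 nm (UV).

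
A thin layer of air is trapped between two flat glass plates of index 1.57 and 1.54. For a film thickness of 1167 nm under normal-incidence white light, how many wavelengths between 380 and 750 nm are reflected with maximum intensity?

Top surface (1.57 → 1.0): reflection off a lower-index medium gives no phase shift.
Bottom surface (1.0 → 1.54): reflection off a higher-index medium gives a half-wave phase shift.
The two reflections differ by half a wavelength.
So the condition for constructive reflection is 2 n t = (m + ½) λ.
λ = 2 n t / (m + ½) = 2334 / (m + ½) nm.
m=2: 934 nm (IR); m=3: 667 nm (visible); m=4: 519 nm (visible); m=5: 424 nm (visible); m=6: 359 nm (UV).

3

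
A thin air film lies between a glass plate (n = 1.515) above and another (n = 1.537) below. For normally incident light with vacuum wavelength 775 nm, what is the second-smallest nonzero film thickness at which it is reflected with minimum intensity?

Ray reflecting at the top interface goes from n = 1.515 toward n = 1.0: no phase shift.
Ray reflecting at the bottom interface goes from n = 1.0 toward n = 1.537: a half-wave phase shift.
Exactly one π shift → a net half-wave offset.
So the condition for destructive reflection is 2 n t = m λ.
The second-smallest nonzero thickness corresponds to m = 2: t = m λ / (2 n) = 2.00 × 775 / (2 × 1.0) = 775 nm.

775 nm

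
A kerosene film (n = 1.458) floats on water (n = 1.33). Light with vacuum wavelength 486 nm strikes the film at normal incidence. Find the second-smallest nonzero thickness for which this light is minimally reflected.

333 nm

Top surface (1.0 → 1.458): reflection off a higher-index medium gives a half-wave phase shift.
At the lower boundary (n = 1.458 to n = 1.33) the reflected ray undergoes no phase shift.
Exactly one π shift → a net half-wave offset.
For weak reflection here: 2 n t = m λ.
The second-smallest nonzero thickness corresponds to m = 2: t = m λ / (2 n) = 2.00 × 486 / (2 × 1.458) = 333 nm.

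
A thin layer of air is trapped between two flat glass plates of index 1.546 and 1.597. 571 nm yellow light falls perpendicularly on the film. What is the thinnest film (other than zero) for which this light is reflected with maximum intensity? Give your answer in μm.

0.143 μm

Ray reflecting at the top interface goes from n = 1.546 toward n = 1.0: no phase shift.
Ray reflecting at the bottom interface goes from n = 1.0 toward n = 1.597: a half-wave phase shift.
The two reflections differ by half a wavelength.
For bright reflection here: 2 n t = (m + ½) λ.
Minimum at m = 0: t = λ / (4 n) = 571 / (4 × 1.0) = 143 nm.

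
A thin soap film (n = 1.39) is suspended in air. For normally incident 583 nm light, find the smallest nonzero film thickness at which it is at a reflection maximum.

Top surface (1.0 → 1.39): reflection off a higher-index medium gives a half-wave phase shift.
Ray reflecting at the bottom interface goes from n = 1.39 toward n = 1.0: no phase shift.
Exactly one π shift → a net half-wave offset.
For bright reflection here: 2 n t = (m + ½) λ.
Minimum at m = 0: t = λ / (4 n) = 583 / (4 × 1.39) = 105 nm.

105 nm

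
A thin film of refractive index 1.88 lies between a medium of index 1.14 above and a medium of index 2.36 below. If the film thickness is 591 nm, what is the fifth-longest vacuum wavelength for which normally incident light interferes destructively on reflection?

Top surface (1.14 → 1.88): reflection off a higher-index medium gives a half-wave phase shift.
At the lower boundary (n = 1.88 to n = 2.36) the reflected ray undergoes a half-wave phase shift.
Net: no relative phase inversion (both shifts match).
For weak reflection here: 2 n t = (m + ½) λ.
λ = 2 n t / (m + ½). The fifth-longest wavelength is m = 4: λ = 2 × 1.88 × 591 / 4.50 = 494 nm.

494 nm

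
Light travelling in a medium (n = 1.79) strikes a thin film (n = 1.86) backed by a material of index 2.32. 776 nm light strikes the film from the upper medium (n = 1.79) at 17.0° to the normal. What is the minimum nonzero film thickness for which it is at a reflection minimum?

Ray reflecting at the top interface goes from n = 1.79 toward n = 1.86: a half-wave phase shift.
At the lower boundary (n = 1.86 to n = 2.32) the reflected ray undergoes a half-wave phase shift.
The two reflections carry the same phase change, so no net offset.
With no net inversion, destructive interference in reflection requires 2 n t cos θ_r = (m + ½) λ.
Snell's law: 1.79 sin 17.0° = 1.86 sin θ_r → sin θ_r = 0.281, cos θ_r = 0.960.
Minimum at m = 0: t = λ / (4 n cos θ_r) = 776 / (4 × 1.86 × 0.960) = 109 nm.

109 nm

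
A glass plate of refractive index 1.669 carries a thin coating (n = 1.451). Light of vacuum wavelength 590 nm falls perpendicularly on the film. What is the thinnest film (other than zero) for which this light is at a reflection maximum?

Ray reflecting at the top interface goes from n = 1.0 toward n = 1.451: a half-wave phase shift.
Bottom surface (1.451 → 1.669): reflection off a higher-index medium gives a half-wave phase shift.
Net: no relative phase inversion (both shifts match).
With no net inversion, constructive interference in reflection requires 2 n t = m λ.
Minimum nonzero at m = 1: t = λ / (2 n) = 590 / (2 × 1.451) = 203 nm.

203 nm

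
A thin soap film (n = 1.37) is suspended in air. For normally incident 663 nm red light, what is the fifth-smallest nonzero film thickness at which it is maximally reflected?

Top surface (1.0 → 1.37): reflection off a higher-index medium gives a half-wave phase shift.
At the lower boundary (n = 1.37 to n = 1.0) the reflected ray undergoes no phase shift.
Exactly one π shift → a net half-wave offset.
So the condition for constructive reflection is 2 n t = (m + ½) λ.
The fifth-smallest nonzero thickness corresponds to m = 4: t = (m + ½) λ / (2 n) = 4.50 × 663 / (2 × 1.37) = 1089 nm.

1089 nm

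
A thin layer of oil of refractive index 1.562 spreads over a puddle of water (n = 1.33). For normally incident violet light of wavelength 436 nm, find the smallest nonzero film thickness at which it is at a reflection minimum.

Top surface (1.0 → 1.562): reflection off a higher-index medium gives a half-wave phase shift.
At the lower boundary (n = 1.562 to n = 1.33) the reflected ray undergoes no phase shift.
The two reflections differ by half a wavelength.
For weak reflection here: 2 n t = m λ.
Minimum nonzero at m = 1: t = λ / (2 n) = 436 / (2 × 1.562) = 140 nm.

140 nm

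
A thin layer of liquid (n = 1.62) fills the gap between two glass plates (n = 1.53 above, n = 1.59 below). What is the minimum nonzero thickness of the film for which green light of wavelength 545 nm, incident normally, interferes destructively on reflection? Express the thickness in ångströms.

At the upper boundary (n = 1.53 to n = 1.62) the reflected ray undergoes a half-wave phase shift.
At the lower boundary (n = 1.62 to n = 1.59) the reflected ray undergoes no phase shift.
Net: one phase inversion between the two reflected rays.
For dark reflection here: 2 n t = m λ.
Minimum nonzero at m = 1: t = λ / (2 n) = 545 / (2 × 1.62) = 168 nm.

1682 Å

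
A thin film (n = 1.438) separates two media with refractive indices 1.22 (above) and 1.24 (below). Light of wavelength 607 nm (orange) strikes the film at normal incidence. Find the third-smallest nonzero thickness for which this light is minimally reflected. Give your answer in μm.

0.633 μm

Ray reflecting at the top interface goes from n = 1.22 toward n = 1.438: a half-wave phase shift.
Ray reflecting at the bottom interface goes from n = 1.438 toward n = 1.24: no phase shift.
Net: one phase inversion between the two reflected rays.
So the condition for destructive reflection is 2 n t = m λ.
The third-smallest nonzero thickness corresponds to m = 3: t = m λ / (2 n) = 3.00 × 607 / (2 × 1.438) = 633 nm.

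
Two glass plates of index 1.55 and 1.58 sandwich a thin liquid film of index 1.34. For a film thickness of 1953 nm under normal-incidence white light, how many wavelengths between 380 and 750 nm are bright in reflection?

Top surface (1.55 → 1.34): reflection off a lower-index medium gives no phase shift.
Bottom surface (1.34 → 1.58): reflection off a higher-index medium gives a half-wave phase shift.
Net: one phase inversion between the two reflected rays.
For bright reflection here: 2 n t = (m + ½) λ.
λ = 2 n t / (m + ½) = 5234 / (m + ½) nm.
m=6: 805 nm (IR); m=7: 698 nm (visible); m=8: 616 nm (visible); m=9: 551 nm (visible); m=10: 498 nm (visible); m=11: 455 nm (visible); m=12: 419 nm (visible); m=13: 388 nm (visible); m=14: 361 nm (UV).

7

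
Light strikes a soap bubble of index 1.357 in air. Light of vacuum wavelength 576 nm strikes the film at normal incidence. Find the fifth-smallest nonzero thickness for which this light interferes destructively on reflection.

1061 nm

Top surface (1.0 → 1.357): reflection off a higher-index medium gives a half-wave phase shift.
Ray reflecting at the bottom interface goes from n = 1.357 toward n = 1.0: no phase shift.
Net: one phase inversion between the two reflected rays.
For dark reflection here: 2 n t = m λ.
The fifth-smallest nonzero thickness corresponds to m = 5: t = m λ / (2 n) = 5.00 × 576 / (2 × 1.357) = 1061 nm.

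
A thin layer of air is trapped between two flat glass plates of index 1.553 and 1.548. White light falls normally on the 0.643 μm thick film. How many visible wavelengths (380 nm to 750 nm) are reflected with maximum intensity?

Top surface (1.553 → 1.0): reflection off a lower-index medium gives no phase shift.
Bottom surface (1.0 → 1.548): reflection off a higher-index medium gives a half-wave phase shift.
Net: one phase inversion between the two reflected rays.
With one net inversion, constructive interference in reflection requires 2 n t = (m + ½) λ.
λ = 2 n t / (m + ½) = 1286 / (m + ½) nm.
m=1: 857 nm (IR); m=2: 514 nm (visible); m=3: 367 nm (UV).

1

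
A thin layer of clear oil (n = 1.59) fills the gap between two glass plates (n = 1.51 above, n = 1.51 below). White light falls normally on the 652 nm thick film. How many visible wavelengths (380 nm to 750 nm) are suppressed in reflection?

3

Ray reflecting at the top interface goes from n = 1.51 toward n = 1.59: a half-wave phase shift.
Ray reflecting at the bottom interface goes from n = 1.59 toward n = 1.51: no phase shift.
Exactly one π shift → a net half-wave offset.
With one net inversion, destructive interference in reflection requires 2 n t = m λ.
λ = 2 n t / m = 2073 / m nm.
m=2: 1037 nm (IR); m=3: 691 nm (visible); m=4: 518 nm (visible); m=5: 415 nm (visible); m=6: 346 nm (UV).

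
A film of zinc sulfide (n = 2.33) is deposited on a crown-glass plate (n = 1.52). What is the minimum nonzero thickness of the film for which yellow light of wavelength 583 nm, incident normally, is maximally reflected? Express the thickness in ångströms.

At the upper boundary (n = 1.0 to n = 2.33) the reflected ray undergoes a half-wave phase shift.
Bottom surface (2.33 → 1.52): reflection off a lower-index medium gives no phase shift.
Exactly one π shift → a net half-wave offset.
For maximum reflection here: 2 n t = (m + ½) λ.
Minimum at m = 0: t = λ / (4 n) = 583 / (4 × 2.33) = 62.6 nm.

626 Å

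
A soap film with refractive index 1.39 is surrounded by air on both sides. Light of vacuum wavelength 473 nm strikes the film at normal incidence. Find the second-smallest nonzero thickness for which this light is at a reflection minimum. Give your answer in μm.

0.340 μm

At the upper boundary (n = 1.0 to n = 1.39) the reflected ray undergoes a half-wave phase shift.
Ray reflecting at the bottom interface goes from n = 1.39 toward n = 1.0: no phase shift.
Exactly one π shift → a net half-wave offset.
With one net inversion, destructive interference in reflection requires 2 n t = m λ.
The second-smallest nonzero thickness corresponds to m = 2: t = m λ / (2 n) = 2.00 × 473 / (2 × 1.39) = 340 nm.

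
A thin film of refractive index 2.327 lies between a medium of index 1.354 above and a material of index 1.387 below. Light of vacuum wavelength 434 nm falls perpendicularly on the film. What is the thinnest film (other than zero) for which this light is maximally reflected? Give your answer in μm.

0.0466 μm

Top surface (1.354 → 2.327): reflection off a higher-index medium gives a half-wave phase shift.
At the lower boundary (n = 2.327 to n = 1.387) the reflected ray undergoes no phase shift.
The two reflections differ by half a wavelength.
For bright reflection here: 2 n t = (m + ½) λ.
Minimum at m = 0: t = λ / (4 n) = 434 / (4 × 2.327) = 46.6 nm.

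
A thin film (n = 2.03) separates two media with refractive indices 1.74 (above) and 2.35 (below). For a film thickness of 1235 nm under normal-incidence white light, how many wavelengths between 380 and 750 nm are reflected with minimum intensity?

Ray reflecting at the top interface goes from n = 1.74 toward n = 2.03: a half-wave phase shift.
Bottom surface (2.03 → 2.35): reflection off a higher-index medium gives a half-wave phase shift.
Zero or two π shifts → no net half-wave offset.
With no net inversion, destructive interference in reflection requires 2 n t = (m + ½) λ.
λ = 2 n t / (m + ½) = 5014 / (m + ½) nm.
m=6: 771 nm (IR); m=7: 669 nm (visible); m=8: 590 nm (visible); m=9: 528 nm (visible); m=10: 478 nm (visible); m=11: 436 nm (visible); m=12: 401 nm (visible); m=13: 371 nm (UV).

6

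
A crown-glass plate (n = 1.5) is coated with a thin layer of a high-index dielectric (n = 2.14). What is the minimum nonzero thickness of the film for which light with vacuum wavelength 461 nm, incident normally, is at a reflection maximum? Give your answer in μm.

Top surface (1.0 → 2.14): reflection off a higher-index medium gives a half-wave phase shift.
Bottom surface (2.14 → 1.5): reflection off a lower-index medium gives no phase shift.
Net: one phase inversion between the two reflected rays.
So the condition for constructive reflection is 2 n t = (m + ½) λ.
Minimum at m = 0: t = λ / (4 n) = 461 / (4 × 2.14) = 53.9 nm.

0.0539 μm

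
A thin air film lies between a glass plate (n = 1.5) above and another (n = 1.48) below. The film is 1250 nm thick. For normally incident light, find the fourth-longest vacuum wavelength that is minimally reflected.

Top surface (1.5 → 1.0): reflection off a lower-index medium gives no phase shift.
Ray reflecting at the bottom interface goes from n = 1.0 toward n = 1.48: a half-wave phase shift.
Net: one phase inversion between the two reflected rays.
For weak reflection here: 2 n t = m λ.
λ = 2 n t / m. The fourth-longest wavelength is m = 4: λ = 2 × 1.0 × 1250 / 4.00 = 625 nm.

625 nm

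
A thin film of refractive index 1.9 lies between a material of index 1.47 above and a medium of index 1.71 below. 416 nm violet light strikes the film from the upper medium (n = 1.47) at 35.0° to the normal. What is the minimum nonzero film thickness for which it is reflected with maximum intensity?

At the upper boundary (n = 1.47 to n = 1.9) the reflected ray undergoes a half-wave phase shift.
Ray reflecting at the bottom interface goes from n = 1.9 toward n = 1.71: no phase shift.
Net: one phase inversion between the two reflected rays.
So the condition for constructive reflection is 2 n t cos θ_r = (m + ½) λ.
Snell's law: 1.47 sin 35.0° = 1.9 sin θ_r → sin θ_r = 0.444, cos θ_r = 0.896.
Minimum at m = 0: t = λ / (4 n cos θ_r) = 416 / (4 × 1.9 × 0.896) = 61.1 nm.

61.1 nm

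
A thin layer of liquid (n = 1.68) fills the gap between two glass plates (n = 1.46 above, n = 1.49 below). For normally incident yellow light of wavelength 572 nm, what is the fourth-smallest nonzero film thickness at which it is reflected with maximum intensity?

596 nm

At the upper boundary (n = 1.46 to n = 1.68) the reflected ray undergoes a half-wave phase shift.
Ray reflecting at the bottom interface goes from n = 1.68 toward n = 1.49: no phase shift.
Net: one phase inversion between the two reflected rays.
So the condition for constructive reflection is 2 n t = (m + ½) λ.
The fourth-smallest nonzero thickness corresponds to m = 3: t = (m + ½) λ / (2 n) = 3.50 × 572 / (2 × 1.68) = 596 nm.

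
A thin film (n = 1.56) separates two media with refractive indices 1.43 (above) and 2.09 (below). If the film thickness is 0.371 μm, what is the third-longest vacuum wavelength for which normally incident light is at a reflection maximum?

Ray reflecting at the top interface goes from n = 1.43 toward n = 1.56: a half-wave phase shift.
Bottom surface (1.56 → 2.09): reflection off a higher-index medium gives a half-wave phase shift.
The two reflections carry the same phase change, so no net offset.
With no net inversion, constructive interference in reflection requires 2 n t = m λ.
λ = 2 n t / m. The third-longest wavelength is m = 3: λ = 2 × 1.56 × 371 / 3.00 = 386 nm.

386 nm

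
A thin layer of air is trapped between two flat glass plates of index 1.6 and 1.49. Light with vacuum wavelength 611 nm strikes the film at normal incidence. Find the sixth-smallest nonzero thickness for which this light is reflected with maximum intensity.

Ray reflecting at the top interface goes from n = 1.6 toward n = 1.0: no phase shift.
Ray reflecting at the bottom interface goes from n = 1.0 toward n = 1.49: a half-wave phase shift.
Exactly one π shift → a net half-wave offset.
For bright reflection here: 2 n t = (m + ½) λ.
The sixth-smallest nonzero thickness corresponds to m = 5: t = (m + ½) λ / (2 n) = 5.50 × 611 / (2 × 1.0) = 1680 nm.

1680 nm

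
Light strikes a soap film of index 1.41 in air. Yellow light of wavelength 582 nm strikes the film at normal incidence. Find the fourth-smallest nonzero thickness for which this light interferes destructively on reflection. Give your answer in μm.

0.826 μm

At the upper boundary (n = 1.0 to n = 1.41) the reflected ray undergoes a half-wave phase shift.
Bottom surface (1.41 → 1.0): reflection off a lower-index medium gives no phase shift.
Exactly one π shift → a net half-wave offset.
So the condition for destructive reflection is 2 n t = m λ.
The fourth-smallest nonzero thickness corresponds to m = 4: t = m λ / (2 n) = 4.00 × 582 / (2 × 1.41) = 826 nm.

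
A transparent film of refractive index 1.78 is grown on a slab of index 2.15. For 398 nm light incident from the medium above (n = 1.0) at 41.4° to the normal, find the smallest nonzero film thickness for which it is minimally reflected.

60.2 nm

Ray reflecting at the top interface goes from n = 1.0 toward n = 1.78: a half-wave phase shift.
Bottom surface (1.78 → 2.15): reflection off a higher-index medium gives a half-wave phase shift.
Zero or two π shifts → no net half-wave offset.
So the condition for destructive reflection is 2 n t cos θ_r = (m + ½) λ.
Snell's law: 1.0 sin 41.4° = 1.78 sin θ_r → sin θ_r = 0.372, cos θ_r = 0.928.
Minimum at m = 0: t = λ / (4 n cos θ_r) = 398 / (4 × 1.78 × 0.928) = 60.2 nm.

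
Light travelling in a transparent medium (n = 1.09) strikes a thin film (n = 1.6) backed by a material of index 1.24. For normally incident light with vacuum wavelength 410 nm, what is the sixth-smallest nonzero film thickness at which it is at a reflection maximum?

At the upper boundary (n = 1.09 to n = 1.6) the reflected ray undergoes a half-wave phase shift.
Ray reflecting at the bottom interface goes from n = 1.6 toward n = 1.24: no phase shift.
Net: one phase inversion between the two reflected rays.
For bright reflection here: 2 n t = (m + ½) λ.
The sixth-smallest nonzero thickness corresponds to m = 5: t = (m + ½) λ / (2 n) = 5.50 × 410 / (2 × 1.6) = 705 nm.

705 nm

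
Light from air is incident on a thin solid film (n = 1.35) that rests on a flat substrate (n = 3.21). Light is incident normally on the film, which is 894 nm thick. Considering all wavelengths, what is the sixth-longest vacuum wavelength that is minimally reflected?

At the upper boundary (n = 1.0 to n = 1.35) the reflected ray undergoes a half-wave phase shift.
Bottom surface (1.35 → 3.21): reflection off a higher-index medium gives a half-wave phase shift.
The two reflections carry the same phase change, so no net offset.
With no net inversion, destructive interference in reflection requires 2 n t = (m + ½) λ.
λ = 2 n t / (m + ½). The sixth-longest wavelength is m = 5: λ = 2 × 1.35 × 894 / 5.50 = 439 nm.

439 nm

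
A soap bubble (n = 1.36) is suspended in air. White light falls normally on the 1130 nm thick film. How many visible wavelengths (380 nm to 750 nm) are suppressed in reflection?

Top surface (1.0 → 1.36): reflection off a higher-index medium gives a half-wave phase shift.
Ray reflecting at the bottom interface goes from n = 1.36 toward n = 1.0: no phase shift.
The two reflections differ by half a wavelength.
For dark reflection here: 2 n t = m λ.
λ = 2 n t / m = 3074 / m nm.
m=4: 768 nm (IR); m=5: 615 nm (visible); m=6: 512 nm (visible); m=7: 439 nm (visible); m=8: 384 nm (visible); m=9: 342 nm (UV).

4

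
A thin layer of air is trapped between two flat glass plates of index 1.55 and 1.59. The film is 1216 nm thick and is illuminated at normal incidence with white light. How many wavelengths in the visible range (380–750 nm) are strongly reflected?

3

Ray reflecting at the top interface goes from n = 1.55 toward n = 1.0: no phase shift.
Bottom surface (1.0 → 1.59): reflection off a higher-index medium gives a half-wave phase shift.
Net: one phase inversion between the two reflected rays.
With one net inversion, constructive interference in reflection requires 2 n t = (m + ½) λ.
λ = 2 n t / (m + ½) = 2432 / (m + ½) nm.
m=2: 973 nm (IR); m=3: 695 nm (visible); m=4: 540 nm (visible); m=5: 442 nm (visible); m=6: 374 nm (UV).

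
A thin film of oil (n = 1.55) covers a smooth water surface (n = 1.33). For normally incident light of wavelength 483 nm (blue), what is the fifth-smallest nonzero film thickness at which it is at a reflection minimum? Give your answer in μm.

0.779 μm

Ray reflecting at the top interface goes from n = 1.0 toward n = 1.55: a half-wave phase shift.
Ray reflecting at the bottom interface goes from n = 1.55 toward n = 1.33: no phase shift.
Exactly one π shift → a net half-wave offset.
For minimum reflection here: 2 n t = m λ.
The fifth-smallest nonzero thickness corresponds to m = 5: t = m λ / (2 n) = 5.00 × 483 / (2 × 1.55) = 779 nm.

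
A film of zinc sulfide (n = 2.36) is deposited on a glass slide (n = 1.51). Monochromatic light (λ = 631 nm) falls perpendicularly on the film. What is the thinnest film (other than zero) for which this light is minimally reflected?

134 nm

Top surface (1.0 → 2.36): reflection off a higher-index medium gives a half-wave phase shift.
At the lower boundary (n = 2.36 to n = 1.51) the reflected ray undergoes no phase shift.
Exactly one π shift → a net half-wave offset.
So the condition for destructive reflection is 2 n t = m λ.
Minimum nonzero at m = 1: t = λ / (2 n) = 631 / (2 × 2.36) = 134 nm.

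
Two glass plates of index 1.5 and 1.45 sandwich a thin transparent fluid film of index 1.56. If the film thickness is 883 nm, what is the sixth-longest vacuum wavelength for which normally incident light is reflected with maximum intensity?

501 nm

Top surface (1.5 → 1.56): reflection off a higher-index medium gives a half-wave phase shift.
Ray reflecting at the bottom interface goes from n = 1.56 toward n = 1.45: no phase shift.
The two reflections differ by half a wavelength.
So the condition for constructive reflection is 2 n t = (m + ½) λ.
λ = 2 n t / (m + ½). The sixth-longest wavelength is m = 5: λ = 2 × 1.56 × 883 / 5.50 = 501 nm.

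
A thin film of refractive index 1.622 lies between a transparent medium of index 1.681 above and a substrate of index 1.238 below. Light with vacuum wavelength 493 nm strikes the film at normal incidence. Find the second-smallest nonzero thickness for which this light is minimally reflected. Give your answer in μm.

At the upper boundary (n = 1.681 to n = 1.622) the reflected ray undergoes no phase shift.
At the lower boundary (n = 1.622 to n = 1.238) the reflected ray undergoes no phase shift.
The two reflections carry the same phase change, so no net offset.
With no net inversion, destructive interference in reflection requires 2 n t = (m + ½) λ.
The second-smallest nonzero thickness corresponds to m = 1: t = (m + ½) λ / (2 n) = 1.50 × 493 / (2 × 1.622) = 228 nm.

0.228 μm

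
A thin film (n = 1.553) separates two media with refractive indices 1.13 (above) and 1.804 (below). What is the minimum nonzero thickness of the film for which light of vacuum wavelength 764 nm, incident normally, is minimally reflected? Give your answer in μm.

0.123 μm

Top surface (1.13 → 1.553): reflection off a higher-index medium gives a half-wave phase shift.
At the lower boundary (n = 1.553 to n = 1.804) the reflected ray undergoes a half-wave phase shift.
The two reflections carry the same phase change, so no net offset.
So the condition for destructive reflection is 2 n t = (m + ½) λ.
Minimum at m = 0: t = λ / (4 n) = 764 / (4 × 1.553) = 123 nm.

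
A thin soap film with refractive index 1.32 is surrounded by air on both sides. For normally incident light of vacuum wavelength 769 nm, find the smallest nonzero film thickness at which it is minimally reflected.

291 nm

Top surface (1.0 → 1.32): reflection off a higher-index medium gives a half-wave phase shift.
Bottom surface (1.32 → 1.0): reflection off a lower-index medium gives no phase shift.
Net: one phase inversion between the two reflected rays.
With one net inversion, destructive interference in reflection requires 2 n t = m λ.
Minimum nonzero at m = 1: t = λ / (2 n) = 769 / (2 × 1.32) = 291 nm.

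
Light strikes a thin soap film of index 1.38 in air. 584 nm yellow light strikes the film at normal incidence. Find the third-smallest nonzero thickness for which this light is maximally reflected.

At the upper boundary (n = 1.0 to n = 1.38) the reflected ray undergoes a half-wave phase shift.
At the lower boundary (n = 1.38 to n = 1.0) the reflected ray undergoes no phase shift.
Net: one phase inversion between the two reflected rays.
With one net inversion, constructive interference in reflection requires 2 n t = (m + ½) λ.
The third-smallest nonzero thickness corresponds to m = 2: t = (m + ½) λ / (2 n) = 2.50 × 584 / (2 × 1.38) = 529 nm.

529 nm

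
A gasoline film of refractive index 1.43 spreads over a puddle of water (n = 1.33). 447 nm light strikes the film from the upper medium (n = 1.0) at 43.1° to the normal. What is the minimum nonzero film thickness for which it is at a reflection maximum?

Top surface (1.0 → 1.43): reflection off a higher-index medium gives a half-wave phase shift.
Bottom surface (1.43 → 1.33): reflection off a lower-index medium gives no phase shift.
Net: one phase inversion between the two reflected rays.
So the condition for constructive reflection is 2 n t cos θ_r = (m + ½) λ.
Snell's law: 1.0 sin 43.1° = 1.43 sin θ_r → sin θ_r = 0.478, cos θ_r = 0.878.
Minimum at m = 0: t = λ / (4 n cos θ_r) = 447 / (4 × 1.43 × 0.878) = 89.0 nm.

89.0 nm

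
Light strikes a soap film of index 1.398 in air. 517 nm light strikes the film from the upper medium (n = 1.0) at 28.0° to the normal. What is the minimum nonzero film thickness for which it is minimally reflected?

Ray reflecting at the top interface goes from n = 1.0 toward n = 1.398: a half-wave phase shift.
Ray reflecting at the bottom interface goes from n = 1.398 toward n = 1.0: no phase shift.
Net: one phase inversion between the two reflected rays.
For weak reflection here: 2 n t cos θ_r = m λ.
Snell's law: 1.0 sin 28.0° = 1.398 sin θ_r → sin θ_r = 0.336, cos θ_r = 0.942.
Minimum nonzero at m = 1: t = λ / (2 n cos θ_r) = 517 / (2 × 1.398 × 0.942) = 196 nm.

196 nm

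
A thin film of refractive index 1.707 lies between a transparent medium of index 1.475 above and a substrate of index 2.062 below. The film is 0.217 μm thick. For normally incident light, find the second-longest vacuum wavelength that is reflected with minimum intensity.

494 nm

Ray reflecting at the top interface goes from n = 1.475 toward n = 1.707: a half-wave phase shift.
At the lower boundary (n = 1.707 to n = 2.062) the reflected ray undergoes a half-wave phase shift.
Net: no relative phase inversion (both shifts match).
With no net inversion, destructive interference in reflection requires 2 n t = (m + ½) λ.
λ = 2 n t / (m + ½). The second-longest wavelength is m = 1: λ = 2 × 1.707 × 217 / 1.50 = 494 nm.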